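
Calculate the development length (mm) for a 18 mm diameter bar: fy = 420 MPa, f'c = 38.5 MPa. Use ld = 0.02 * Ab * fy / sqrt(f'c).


Ab = pi * 18^2 / 4 = 254.469 mm2
ld = 0.02 * 254.469 * 420 / sqrt(38.5)
= 344.5 mm

344.5


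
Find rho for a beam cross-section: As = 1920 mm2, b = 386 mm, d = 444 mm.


rho = As / (b * d)
= 1920 / (386 * 444)
= 0.0112

0.0112


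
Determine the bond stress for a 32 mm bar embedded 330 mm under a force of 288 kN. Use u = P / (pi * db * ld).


u = P / (pi * db * ld)
= 288 * 1000 / (pi * 32 * 330)
= 8.681 MPa

8.681


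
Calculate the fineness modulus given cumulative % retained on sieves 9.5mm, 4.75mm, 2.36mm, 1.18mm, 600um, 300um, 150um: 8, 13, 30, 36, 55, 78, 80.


FM = sum(cumulative % retained) / 100
= 300 / 100
= 3.0

3.0


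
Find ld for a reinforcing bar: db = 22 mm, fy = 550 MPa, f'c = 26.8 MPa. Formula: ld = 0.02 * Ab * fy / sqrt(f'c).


Ab = pi * 22^2 / 4 = 380.133 mm2
ld = 0.02 * 380.133 * 550 / sqrt(26.8)
= 807.7 mm

807.7


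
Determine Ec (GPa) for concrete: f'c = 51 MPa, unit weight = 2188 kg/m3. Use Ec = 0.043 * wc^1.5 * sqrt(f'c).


Ec = 0.043 * 2188^1.5 * sqrt(51) / 1000
= 31.43 GPa

31.43


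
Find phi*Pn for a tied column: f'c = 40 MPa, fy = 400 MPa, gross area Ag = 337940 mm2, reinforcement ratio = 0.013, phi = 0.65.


Ast = rho * Ag = 0.013 * 337940 = 4393.22 mm2
phi*Pn = 0.65 * 0.80 * (0.85 * 40 * (337940 - 4393.22) + 400 * 4393.22) / 1000
= 6810.9 kN

6810.9


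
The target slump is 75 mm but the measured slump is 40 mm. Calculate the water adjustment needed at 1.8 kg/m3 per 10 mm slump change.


Difference = 75 - 40 = 35 mm
Water adjustment = 35 * 1.8 / 10 = 6.3 kg/m3

6.3


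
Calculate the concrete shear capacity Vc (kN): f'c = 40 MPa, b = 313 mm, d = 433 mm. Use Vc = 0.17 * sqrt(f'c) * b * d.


Vc = 0.17 * sqrt(40) * 313 * 433 / 1000
= 145.72 kN

145.72


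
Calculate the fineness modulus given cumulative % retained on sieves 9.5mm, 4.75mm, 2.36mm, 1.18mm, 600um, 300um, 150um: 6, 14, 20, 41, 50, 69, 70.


FM = sum(cumulative % retained) / 100
= 270 / 100
= 2.7

2.7


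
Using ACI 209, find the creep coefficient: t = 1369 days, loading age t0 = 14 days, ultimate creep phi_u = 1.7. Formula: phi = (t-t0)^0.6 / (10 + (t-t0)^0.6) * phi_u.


dt = 1369 - 14 = 1355
phi = 1355^0.6 / (10 + 1355^0.6) * 1.7
= 1.502

1.502


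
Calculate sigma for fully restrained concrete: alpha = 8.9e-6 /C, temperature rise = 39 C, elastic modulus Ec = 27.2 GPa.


sigma = alpha * dT * Ec
= 8.9e-6 * 39 * 27.2 * 1000
= 9.441 MPa

9.441


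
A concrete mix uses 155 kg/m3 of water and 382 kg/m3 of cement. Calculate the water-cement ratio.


w/c = water / cement
w/c = 155 / 382 = 0.406

0.406


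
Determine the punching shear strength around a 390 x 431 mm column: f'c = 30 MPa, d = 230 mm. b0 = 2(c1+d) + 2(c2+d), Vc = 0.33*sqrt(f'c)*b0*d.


b0 = 2*(390 + 230) + 2*(431 + 230) = 2562 mm
Vc = 0.33 * sqrt(30) * 2562 * 230 / 1000
= 1065.08 kN

1065.08


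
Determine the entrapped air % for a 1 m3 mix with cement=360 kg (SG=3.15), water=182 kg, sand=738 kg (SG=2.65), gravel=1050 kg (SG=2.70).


Vol cement = 360 / (3.15 * 1000) = 0.114286 m3
Vol water = 182 / 1000 = 0.182 m3
Vol sand = 738 / (2.65 * 1000) = 0.278491 m3
Vol gravel = 1050 / (2.70 * 1000) = 0.388889 m3
Total solid + water volume = 0.963665 m3
Air = (1 - 0.963665) * 100 = 3.63%

3.63


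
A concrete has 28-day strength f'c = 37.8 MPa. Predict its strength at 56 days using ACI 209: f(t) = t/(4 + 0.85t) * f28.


f(56) = 56 / (4 + 0.85 * 56) * 37.8
= 56 / 51.6 * 37.8
= 41.02 MPa

41.02


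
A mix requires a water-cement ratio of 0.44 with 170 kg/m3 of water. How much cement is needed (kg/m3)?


Cement = water / (w/c)
= 170 / 0.44
= 386.4 kg/m3

386.4


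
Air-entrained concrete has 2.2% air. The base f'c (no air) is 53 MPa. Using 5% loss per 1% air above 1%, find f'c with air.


Strength loss = (2.2 - 1) * 5 = 6.0%
f'c = 53 * (1 - 6.0/100)
= 49.82 MPa

49.82


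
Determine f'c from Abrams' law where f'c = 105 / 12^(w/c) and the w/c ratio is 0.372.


f'c = 105 / 12^0.372
= 105 / 2.52
= 41.66 MPa

41.66


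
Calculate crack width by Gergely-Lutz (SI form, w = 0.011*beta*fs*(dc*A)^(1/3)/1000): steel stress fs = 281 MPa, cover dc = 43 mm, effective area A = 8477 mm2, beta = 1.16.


w = 0.011 * beta * fs * (dc * A)^(1/3) / 1000
= 0.011 * 1.16 * 281 * (43 * 8477)^(1/3) / 1000
= 0.256 mm

0.256


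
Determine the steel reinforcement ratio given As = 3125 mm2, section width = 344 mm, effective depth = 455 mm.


rho = As / (b * d)
= 3125 / (344 * 455)
= 0.02

0.02


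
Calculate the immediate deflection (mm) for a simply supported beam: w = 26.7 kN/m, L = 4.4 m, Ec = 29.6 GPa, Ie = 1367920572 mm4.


Convert: L = 4.4 m = 4400 mm, Ec = 29.6 GPa = 29600 MPa
delta = 5 * 26.7 * 4400^4 / (384 * 29600 * 1367920572)
= 3.22 mm

3.22


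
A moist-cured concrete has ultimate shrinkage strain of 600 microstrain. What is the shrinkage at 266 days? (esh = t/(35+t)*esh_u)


esh(266) = 266 / (35 + 266) * 600
= 266 / 301 * 600
= 530.2 microstrain

530.2


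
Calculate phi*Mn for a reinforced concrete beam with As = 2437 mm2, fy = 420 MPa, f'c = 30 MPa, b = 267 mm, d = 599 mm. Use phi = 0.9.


a = As * fy / (0.85 * f'c * b)
= 2437 * 420 / (0.85 * 30 * 267)
= 150.3327 mm
Mn = As * fy * (d - a/2) / 10^6
= 536.1647 kN-m
phi*Mn = 0.9 * 536.1647 = 482.55 kN-m

482.55


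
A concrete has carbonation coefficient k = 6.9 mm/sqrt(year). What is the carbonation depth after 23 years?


depth = k * sqrt(t)
= 6.9 * sqrt(23)
= 33.09 mm

33.09


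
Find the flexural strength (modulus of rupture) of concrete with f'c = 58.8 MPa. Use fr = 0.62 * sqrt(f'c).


fr = 0.62 * sqrt(58.8)
= 4.754 MPa

4.754


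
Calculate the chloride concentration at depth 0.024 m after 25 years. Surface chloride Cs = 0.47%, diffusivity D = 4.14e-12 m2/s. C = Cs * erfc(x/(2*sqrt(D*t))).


t_seconds = 25 * 365.25 * 24 * 3600 = 788940000.0 s
arg = 0.024 / (2 * sqrt(4.14e-12 * 788940000.0))
= 0.21
erfc(0.21) = 0.7665
C = 0.47 * 0.7665 = 0.3603%

0.3603


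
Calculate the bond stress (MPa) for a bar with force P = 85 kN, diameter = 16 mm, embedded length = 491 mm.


u = P / (pi * db * ld)
= 85 * 1000 / (pi * 16 * 491)
= 3.444 MPa

3.444


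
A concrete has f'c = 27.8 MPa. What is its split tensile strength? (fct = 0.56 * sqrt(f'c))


fct = 0.56 * sqrt(27.8)
= 0.56 * 5.273
= 2.953 MPa

2.953


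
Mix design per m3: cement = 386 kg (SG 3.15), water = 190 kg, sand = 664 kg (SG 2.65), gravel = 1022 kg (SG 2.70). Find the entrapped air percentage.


Vol cement = 386 / (3.15 * 1000) = 0.12254 m3
Vol water = 190 / 1000 = 0.19 m3
Vol sand = 664 / (2.65 * 1000) = 0.250566 m3
Vol gravel = 1022 / (2.70 * 1000) = 0.378519 m3
Total solid + water volume = 0.941624 m3
Air = (1 - 0.941624) * 100 = 5.84%

5.84


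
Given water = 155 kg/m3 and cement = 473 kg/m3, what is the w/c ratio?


w/c = water / cement
w/c = 155 / 473 = 0.328

0.328


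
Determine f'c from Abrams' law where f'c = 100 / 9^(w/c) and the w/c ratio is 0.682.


f'c = 100 / 9^0.682
= 100 / 4.475
= 22.35 MPa

22.35


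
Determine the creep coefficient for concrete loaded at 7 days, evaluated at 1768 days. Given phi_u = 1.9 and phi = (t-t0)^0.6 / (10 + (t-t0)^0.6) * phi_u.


dt = 1768 - 7 = 1761
phi = 1761^0.6 / (10 + 1761^0.6) * 1.9
= 1.707

1.707


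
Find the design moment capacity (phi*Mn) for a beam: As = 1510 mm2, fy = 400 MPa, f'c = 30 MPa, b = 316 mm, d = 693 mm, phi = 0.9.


a = As * fy / (0.85 * f'c * b)
= 1510 * 400 / (0.85 * 30 * 316)
= 74.9566 mm
Mn = As * fy * (d - a/2) / 10^6
= 395.9351 kN-m
phi*Mn = 0.9 * 395.9351 = 356.34 kN-m

356.34


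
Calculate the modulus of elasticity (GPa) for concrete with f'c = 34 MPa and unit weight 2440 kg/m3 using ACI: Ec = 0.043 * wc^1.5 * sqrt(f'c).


Ec = 0.043 * 2440^1.5 * sqrt(34) / 1000
= 30.22 GPa

30.22


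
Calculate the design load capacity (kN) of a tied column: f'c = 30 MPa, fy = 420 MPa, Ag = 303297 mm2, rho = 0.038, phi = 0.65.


Ast = rho * Ag = 0.038 * 303297 = 11525.286 mm2
phi*Pn = 0.65 * 0.80 * (0.85 * 30 * (303297 - 11525.286) + 420 * 11525.286) / 1000
= 6386.02 kN

6386.02


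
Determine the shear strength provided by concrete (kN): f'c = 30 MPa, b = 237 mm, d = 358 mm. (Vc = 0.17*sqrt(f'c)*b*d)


Vc = 0.17 * sqrt(30) * 237 * 358 / 1000
= 79.0 kN

79.0


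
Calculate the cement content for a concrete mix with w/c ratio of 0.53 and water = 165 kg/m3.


Cement = water / (w/c)
= 165 / 0.53
= 311.3 kg/m3

311.3


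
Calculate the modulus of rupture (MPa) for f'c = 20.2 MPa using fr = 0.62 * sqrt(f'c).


fr = 0.62 * sqrt(20.2)
= 2.787 MPa

2.787


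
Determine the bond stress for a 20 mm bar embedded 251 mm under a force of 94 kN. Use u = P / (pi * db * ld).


u = P / (pi * db * ld)
= 94 * 1000 / (pi * 20 * 251)
= 5.96 MPa

5.96


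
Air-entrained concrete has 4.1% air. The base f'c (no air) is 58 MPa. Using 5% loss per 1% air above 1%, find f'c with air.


Strength loss = (4.1 - 1) * 5 = 15.5%
f'c = 58 * (1 - 15.5/100)
= 49.01 MPa

49.01


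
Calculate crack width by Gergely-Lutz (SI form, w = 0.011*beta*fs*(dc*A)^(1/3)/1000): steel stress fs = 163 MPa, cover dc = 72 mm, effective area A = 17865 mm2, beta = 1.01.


w = 0.011 * beta * fs * (dc * A)^(1/3) / 1000
= 0.011 * 1.01 * 163 * (72 * 17865)^(1/3) / 1000
= 0.197 mm

0.197


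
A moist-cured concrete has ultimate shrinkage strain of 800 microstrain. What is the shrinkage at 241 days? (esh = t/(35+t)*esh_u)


esh(241) = 241 / (35 + 241) * 800
= 241 / 276 * 800
= 698.6 microstrain

698.6


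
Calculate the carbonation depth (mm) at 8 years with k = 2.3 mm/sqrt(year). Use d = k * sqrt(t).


depth = k * sqrt(t)
= 2.3 * sqrt(8)
= 6.51 mm

6.51


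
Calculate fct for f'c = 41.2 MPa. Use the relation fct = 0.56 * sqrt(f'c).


fct = 0.56 * sqrt(41.2)
= 0.56 * 6.419
= 3.594 MPa

3.594


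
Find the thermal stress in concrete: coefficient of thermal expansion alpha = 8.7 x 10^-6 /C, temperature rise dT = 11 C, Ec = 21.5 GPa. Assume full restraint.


sigma = alpha * dT * Ec
= 8.7e-6 * 11 * 21.5 * 1000
= 2.058 MPa

2.058


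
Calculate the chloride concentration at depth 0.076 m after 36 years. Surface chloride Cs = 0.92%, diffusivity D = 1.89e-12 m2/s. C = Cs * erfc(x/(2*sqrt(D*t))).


t_seconds = 36 * 365.25 * 24 * 3600 = 1136073600.0 s
arg = 0.076 / (2 * sqrt(1.89e-12 * 1136073600.0))
= 0.8201
erfc(0.8201) = 0.2462
C = 0.92 * 0.2462 = 0.2265%

0.2265


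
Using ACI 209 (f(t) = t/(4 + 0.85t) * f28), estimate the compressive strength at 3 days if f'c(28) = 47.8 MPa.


f(3) = 3 / (4 + 0.85 * 3) * 47.8
= 3 / 6.55 * 47.8
= 21.89 MPa

21.89


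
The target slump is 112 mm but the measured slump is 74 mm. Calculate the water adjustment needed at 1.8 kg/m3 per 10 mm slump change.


Difference = 112 - 74 = 38 mm
Water adjustment = 38 * 1.8 / 10 = 6.8 kg/m3

6.8


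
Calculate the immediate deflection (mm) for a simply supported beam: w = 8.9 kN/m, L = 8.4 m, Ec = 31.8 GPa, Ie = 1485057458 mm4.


Convert: L = 8.4 m = 8400 mm, Ec = 31.8 GPa = 31800 MPa
delta = 5 * 8.9 * 8400^4 / (384 * 31800 * 1485057458)
= 12.22 mm

12.22


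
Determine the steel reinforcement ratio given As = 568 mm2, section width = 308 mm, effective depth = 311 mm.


rho = As / (b * d)
= 568 / (308 * 311)
= 0.0059

0.0059


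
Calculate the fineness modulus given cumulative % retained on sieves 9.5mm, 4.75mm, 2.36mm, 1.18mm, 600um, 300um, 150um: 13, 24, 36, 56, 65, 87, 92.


FM = sum(cumulative % retained) / 100
= 373 / 100
= 3.73

3.73


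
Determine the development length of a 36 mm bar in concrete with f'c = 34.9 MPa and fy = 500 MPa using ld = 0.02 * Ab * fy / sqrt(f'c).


Ab = pi * 36^2 / 4 = 1017.876 mm2
ld = 0.02 * 1017.876 * 500 / sqrt(34.9)
= 1723.0 mm

1723.0


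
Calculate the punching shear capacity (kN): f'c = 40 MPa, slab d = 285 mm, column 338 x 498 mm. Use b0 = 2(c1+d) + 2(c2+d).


b0 = 2*(338 + 285) + 2*(498 + 285) = 2812 mm
Vc = 0.33 * sqrt(40) * 2812 * 285 / 1000
= 1672.65 kN

1672.65


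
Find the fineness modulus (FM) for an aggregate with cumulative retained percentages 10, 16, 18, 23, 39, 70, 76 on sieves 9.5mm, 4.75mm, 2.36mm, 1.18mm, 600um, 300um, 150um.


FM = sum(cumulative % retained) / 100
= 252 / 100
= 2.52

2.52


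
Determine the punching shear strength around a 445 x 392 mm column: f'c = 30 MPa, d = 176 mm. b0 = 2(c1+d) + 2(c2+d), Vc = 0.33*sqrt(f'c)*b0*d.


b0 = 2*(445 + 176) + 2*(392 + 176) = 2378 mm
Vc = 0.33 * sqrt(30) * 2378 * 176 / 1000
= 756.48 kN

756.48


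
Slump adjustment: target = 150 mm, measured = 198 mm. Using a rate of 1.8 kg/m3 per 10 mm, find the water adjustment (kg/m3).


Difference = 150 - 198 = -48 mm
Water adjustment = -48 * 1.8 / 10 = -8.6 kg/m3

-8.6


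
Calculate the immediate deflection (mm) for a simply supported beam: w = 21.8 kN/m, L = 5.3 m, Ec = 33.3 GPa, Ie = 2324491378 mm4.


Convert: L = 5.3 m = 5300 mm, Ec = 33.3 GPa = 33300 MPa
delta = 5 * 21.8 * 5300^4 / (384 * 33300 * 2324491378)
= 2.89 mm

2.89


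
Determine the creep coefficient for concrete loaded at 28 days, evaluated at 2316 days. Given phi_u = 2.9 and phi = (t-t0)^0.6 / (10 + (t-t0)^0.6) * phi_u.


dt = 2316 - 28 = 2288
phi = 2288^0.6 / (10 + 2288^0.6) * 2.9
= 2.645

2.645


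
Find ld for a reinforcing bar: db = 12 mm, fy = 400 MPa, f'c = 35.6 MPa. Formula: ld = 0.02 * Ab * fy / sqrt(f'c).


Ab = pi * 12^2 / 4 = 113.097 mm2
ld = 0.02 * 113.097 * 400 / sqrt(35.6)
= 151.6 mm

151.6


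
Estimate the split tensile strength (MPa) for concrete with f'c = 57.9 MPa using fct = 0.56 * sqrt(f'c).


fct = 0.56 * sqrt(57.9)
= 0.56 * 7.609
= 4.261 MPa

4.261


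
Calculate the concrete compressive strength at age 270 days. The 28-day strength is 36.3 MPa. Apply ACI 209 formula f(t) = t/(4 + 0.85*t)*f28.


f(270) = 270 / (4 + 0.85 * 270) * 36.3
= 270 / 233.5 * 36.3
= 41.97 MPa

41.97


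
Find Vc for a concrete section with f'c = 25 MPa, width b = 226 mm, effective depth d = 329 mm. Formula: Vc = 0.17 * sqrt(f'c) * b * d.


Vc = 0.17 * sqrt(25) * 226 * 329 / 1000
= 63.2 kN

63.2


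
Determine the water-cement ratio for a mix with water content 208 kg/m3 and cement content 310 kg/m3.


w/c = water / cement
w/c = 208 / 310 = 0.671

0.671


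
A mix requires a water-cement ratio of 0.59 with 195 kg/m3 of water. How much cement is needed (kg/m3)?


Cement = water / (w/c)
= 195 / 0.59
= 330.5 kg/m3

330.5


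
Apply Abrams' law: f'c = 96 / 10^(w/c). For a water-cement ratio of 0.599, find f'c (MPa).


f'c = 96 / 10^0.599
= 96 / 3.972
= 24.17 MPa

24.17


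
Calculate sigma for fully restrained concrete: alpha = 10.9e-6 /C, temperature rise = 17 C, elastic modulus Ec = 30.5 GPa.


sigma = alpha * dT * Ec
= 10.9e-6 * 17 * 30.5 * 1000
= 5.652 MPa

5.652


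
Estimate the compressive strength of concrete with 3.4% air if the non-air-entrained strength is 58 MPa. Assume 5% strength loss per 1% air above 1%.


Strength loss = (3.4 - 1) * 5 = 12.0%
f'c = 58 * (1 - 12.0/100)
= 51.04 MPa

51.04


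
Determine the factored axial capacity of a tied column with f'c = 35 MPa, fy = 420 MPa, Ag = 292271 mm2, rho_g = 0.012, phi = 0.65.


Ast = rho * Ag = 0.012 * 292271 = 3507.252 mm2
phi*Pn = 0.65 * 0.80 * (0.85 * 35 * (292271 - 3507.252) + 420 * 3507.252) / 1000
= 5233.16 kN

5233.16


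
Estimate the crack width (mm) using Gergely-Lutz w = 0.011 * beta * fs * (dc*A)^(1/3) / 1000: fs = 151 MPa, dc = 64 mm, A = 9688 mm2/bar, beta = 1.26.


w = 0.011 * beta * fs * (dc * A)^(1/3) / 1000
= 0.011 * 1.26 * 151 * (64 * 9688)^(1/3) / 1000
= 0.178 mm

0.178


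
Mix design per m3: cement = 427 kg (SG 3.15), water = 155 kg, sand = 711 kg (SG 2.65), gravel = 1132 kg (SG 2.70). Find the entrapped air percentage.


Vol cement = 427 / (3.15 * 1000) = 0.135556 m3
Vol water = 155 / 1000 = 0.155 m3
Vol sand = 711 / (2.65 * 1000) = 0.268302 m3
Vol gravel = 1132 / (2.70 * 1000) = 0.419259 m3
Total solid + water volume = 0.978117 m3
Air = (1 - 0.978117) * 100 = 2.19%

2.19


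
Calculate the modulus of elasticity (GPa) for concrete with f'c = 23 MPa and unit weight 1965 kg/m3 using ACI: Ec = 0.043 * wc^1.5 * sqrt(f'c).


Ec = 0.043 * 1965^1.5 * sqrt(23) / 1000
= 17.96 GPa

17.96


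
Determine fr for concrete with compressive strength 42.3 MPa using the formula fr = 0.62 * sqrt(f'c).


fr = 0.62 * sqrt(42.3)
= 4.032 MPa

4.032


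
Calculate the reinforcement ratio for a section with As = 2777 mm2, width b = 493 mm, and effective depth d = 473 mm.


rho = As / (b * d)
= 2777 / (493 * 473)
= 0.0119

0.0119


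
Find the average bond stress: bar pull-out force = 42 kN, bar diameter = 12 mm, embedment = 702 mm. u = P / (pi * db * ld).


u = P / (pi * db * ld)
= 42 * 1000 / (pi * 12 * 702)
= 1.587 MPa

1.587


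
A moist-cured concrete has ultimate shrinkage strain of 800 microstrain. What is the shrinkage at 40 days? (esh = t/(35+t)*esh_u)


esh(40) = 40 / (35 + 40) * 800
= 40 / 75 * 800
= 426.7 microstrain

426.7


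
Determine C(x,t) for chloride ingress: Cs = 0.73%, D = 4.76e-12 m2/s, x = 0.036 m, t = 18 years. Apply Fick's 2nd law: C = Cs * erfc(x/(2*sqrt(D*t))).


t_seconds = 18 * 365.25 * 24 * 3600 = 568036800.0 s
arg = 0.036 / (2 * sqrt(4.76e-12 * 568036800.0))
= 0.3462
erfc(0.3462) = 0.6245
C = 0.73 * 0.6245 = 0.4559%

0.4559


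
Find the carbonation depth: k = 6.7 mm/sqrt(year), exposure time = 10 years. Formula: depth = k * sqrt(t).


depth = k * sqrt(t)
= 6.7 * sqrt(10)
= 21.19 mm

21.19


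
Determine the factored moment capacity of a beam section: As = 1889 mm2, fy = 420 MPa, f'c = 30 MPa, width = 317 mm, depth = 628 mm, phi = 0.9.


a = As * fy / (0.85 * f'c * b)
= 1889 * 420 / (0.85 * 30 * 317)
= 98.1481 mm
Mn = As * fy * (d - a/2) / 10^6
= 459.3083 kN-m
phi*Mn = 0.9 * 459.3083 = 413.38 kN-m

413.38


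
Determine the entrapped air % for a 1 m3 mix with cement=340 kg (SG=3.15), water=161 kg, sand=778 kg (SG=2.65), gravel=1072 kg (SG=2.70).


Vol cement = 340 / (3.15 * 1000) = 0.107937 m3
Vol water = 161 / 1000 = 0.161 m3
Vol sand = 778 / (2.65 * 1000) = 0.293585 m3
Vol gravel = 1072 / (2.70 * 1000) = 0.397037 m3
Total solid + water volume = 0.959558 m3
Air = (1 - 0.959558) * 100 = 4.04%

4.04


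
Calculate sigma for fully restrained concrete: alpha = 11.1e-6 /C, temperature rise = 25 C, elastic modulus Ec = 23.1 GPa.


sigma = alpha * dT * Ec
= 11.1e-6 * 25 * 23.1 * 1000
= 6.41 MPa

6.41


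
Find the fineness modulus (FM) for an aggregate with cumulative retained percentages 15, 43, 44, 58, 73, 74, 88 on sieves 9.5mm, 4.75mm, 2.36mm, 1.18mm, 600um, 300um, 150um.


FM = sum(cumulative % retained) / 100
= 395 / 100
= 3.95

3.95


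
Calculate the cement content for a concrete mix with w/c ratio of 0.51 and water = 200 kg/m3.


Cement = water / (w/c)
= 200 / 0.51
= 392.2 kg/m3

392.2


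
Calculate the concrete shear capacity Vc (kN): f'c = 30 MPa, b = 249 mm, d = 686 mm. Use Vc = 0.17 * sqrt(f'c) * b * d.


Vc = 0.17 * sqrt(30) * 249 * 686 / 1000
= 159.05 kN

159.05


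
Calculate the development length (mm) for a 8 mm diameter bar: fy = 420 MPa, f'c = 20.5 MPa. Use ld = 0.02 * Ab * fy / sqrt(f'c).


Ab = pi * 8^2 / 4 = 50.265 mm2
ld = 0.02 * 50.265 * 420 / sqrt(20.5)
= 93.3 mm

93.3


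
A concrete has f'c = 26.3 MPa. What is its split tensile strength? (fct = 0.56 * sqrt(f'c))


fct = 0.56 * sqrt(26.3)
= 0.56 * 5.128
= 2.872 MPa

2.872


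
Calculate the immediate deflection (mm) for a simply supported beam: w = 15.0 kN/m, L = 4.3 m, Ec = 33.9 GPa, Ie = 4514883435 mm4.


Convert: L = 4.3 m = 4300 mm, Ec = 33.9 GPa = 33900 MPa
delta = 5 * 15.0 * 4300^4 / (384 * 33900 * 4514883435)
= 0.44 mm

0.44


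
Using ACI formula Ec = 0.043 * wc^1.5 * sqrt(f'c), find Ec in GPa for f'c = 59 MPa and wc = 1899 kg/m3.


Ec = 0.043 * 1899^1.5 * sqrt(59) / 1000
= 27.33 GPa

27.33


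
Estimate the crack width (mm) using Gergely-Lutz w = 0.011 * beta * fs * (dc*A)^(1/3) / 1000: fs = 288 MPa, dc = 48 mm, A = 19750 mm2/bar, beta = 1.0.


w = 0.011 * beta * fs * (dc * A)^(1/3) / 1000
= 0.011 * 1.0 * 288 * (48 * 19750)^(1/3) / 1000
= 0.311 mm

0.311


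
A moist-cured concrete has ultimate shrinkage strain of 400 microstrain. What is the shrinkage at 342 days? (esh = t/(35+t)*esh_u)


esh(342) = 342 / (35 + 342) * 400
= 342 / 377 * 400
= 362.9 microstrain

362.9


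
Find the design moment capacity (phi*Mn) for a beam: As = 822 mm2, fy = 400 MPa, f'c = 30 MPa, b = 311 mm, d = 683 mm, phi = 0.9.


a = As * fy / (0.85 * f'c * b)
= 822 * 400 / (0.85 * 30 * 311)
= 41.4602 mm
Mn = As * fy * (d - a/2) / 10^6
= 217.7543 kN-m
phi*Mn = 0.9 * 217.7543 = 195.98 kN-m

195.98


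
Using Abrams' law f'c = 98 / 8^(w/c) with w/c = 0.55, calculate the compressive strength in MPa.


f'c = 98 / 8^0.55
= 98 / 3.138
= 31.23 MPa

31.23


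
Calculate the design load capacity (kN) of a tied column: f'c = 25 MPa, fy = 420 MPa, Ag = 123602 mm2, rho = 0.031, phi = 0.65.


Ast = rho * Ag = 0.031 * 123602 = 3831.662 mm2
phi*Pn = 0.65 * 0.80 * (0.85 * 25 * (123602 - 3831.662) + 420 * 3831.662) / 1000
= 2160.3 kN

2160.3


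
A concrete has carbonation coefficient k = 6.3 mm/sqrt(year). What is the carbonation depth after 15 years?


depth = k * sqrt(t)
= 6.3 * sqrt(15)
= 24.4 mm

24.4


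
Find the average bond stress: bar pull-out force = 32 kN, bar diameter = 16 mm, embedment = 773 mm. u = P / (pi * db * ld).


u = P / (pi * db * ld)
= 32 * 1000 / (pi * 16 * 773)
= 0.824 MPa

0.824


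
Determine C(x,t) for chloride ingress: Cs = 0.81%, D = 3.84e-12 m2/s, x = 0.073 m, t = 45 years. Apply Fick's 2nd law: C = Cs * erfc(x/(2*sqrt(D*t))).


t_seconds = 45 * 365.25 * 24 * 3600 = 1420092000.0 s
arg = 0.073 / (2 * sqrt(3.84e-12 * 1420092000.0))
= 0.4943
erfc(0.4943) = 0.4845
C = 0.81 * 0.4845 = 0.3925%

0.3925


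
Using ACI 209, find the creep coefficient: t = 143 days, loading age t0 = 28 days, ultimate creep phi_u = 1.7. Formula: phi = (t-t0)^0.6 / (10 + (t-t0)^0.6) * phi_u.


dt = 143 - 28 = 115
phi = 115^0.6 / (10 + 115^0.6) * 1.7
= 1.076

1.076


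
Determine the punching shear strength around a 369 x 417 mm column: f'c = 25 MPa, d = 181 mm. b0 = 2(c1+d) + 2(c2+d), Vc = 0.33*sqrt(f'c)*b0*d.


b0 = 2*(369 + 181) + 2*(417 + 181) = 2296 mm
Vc = 0.33 * sqrt(25) * 2296 * 181 / 1000
= 685.7 kN

685.7


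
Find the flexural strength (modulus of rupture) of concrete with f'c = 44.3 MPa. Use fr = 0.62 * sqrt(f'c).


fr = 0.62 * sqrt(44.3)
= 4.127 MPa

4.127


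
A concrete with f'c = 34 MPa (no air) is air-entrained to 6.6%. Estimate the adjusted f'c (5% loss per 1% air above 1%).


Strength loss = (6.6 - 1) * 5 = 28.0%
f'c = 34 * (1 - 28.0/100)
= 24.48 MPa

24.48


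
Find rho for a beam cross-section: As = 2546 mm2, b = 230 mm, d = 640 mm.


rho = As / (b * d)
= 2546 / (230 * 640)
= 0.0173

0.0173


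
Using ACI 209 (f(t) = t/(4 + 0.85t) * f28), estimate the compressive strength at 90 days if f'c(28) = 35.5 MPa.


f(90) = 90 / (4 + 0.85 * 90) * 35.5
= 90 / 80.5 * 35.5
= 39.69 MPa

39.69


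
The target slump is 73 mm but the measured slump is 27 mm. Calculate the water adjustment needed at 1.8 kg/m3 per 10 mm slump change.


Difference = 73 - 27 = 46 mm
Water adjustment = 46 * 1.8 / 10 = 8.3 kg/m3

8.3


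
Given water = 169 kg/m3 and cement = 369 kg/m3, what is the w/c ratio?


w/c = water / cement
w/c = 169 / 369 = 0.458

0.458


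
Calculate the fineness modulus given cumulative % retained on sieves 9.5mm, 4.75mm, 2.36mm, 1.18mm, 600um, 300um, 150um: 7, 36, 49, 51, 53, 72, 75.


FM = sum(cumulative % retained) / 100
= 343 / 100
= 3.43

3.43


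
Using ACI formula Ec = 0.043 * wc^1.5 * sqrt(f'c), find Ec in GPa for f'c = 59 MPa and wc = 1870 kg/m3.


Ec = 0.043 * 1870^1.5 * sqrt(59) / 1000
= 26.71 GPa

26.71


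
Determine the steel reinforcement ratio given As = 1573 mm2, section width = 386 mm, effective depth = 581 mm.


rho = As / (b * d)
= 1573 / (386 * 581)
= 0.007

0.007


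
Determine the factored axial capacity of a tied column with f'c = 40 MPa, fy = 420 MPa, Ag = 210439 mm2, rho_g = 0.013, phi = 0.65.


Ast = rho * Ag = 0.013 * 210439 = 2735.707 mm2
phi*Pn = 0.65 * 0.80 * (0.85 * 40 * (210439 - 2735.707) + 420 * 2735.707) / 1000
= 4269.67 kN

4269.67


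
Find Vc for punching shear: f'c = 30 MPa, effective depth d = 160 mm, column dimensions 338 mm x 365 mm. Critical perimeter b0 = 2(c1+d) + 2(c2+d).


b0 = 2*(338 + 160) + 2*(365 + 160) = 2046 mm
Vc = 0.33 * sqrt(30) * 2046 * 160 / 1000
= 591.7 kN

591.7


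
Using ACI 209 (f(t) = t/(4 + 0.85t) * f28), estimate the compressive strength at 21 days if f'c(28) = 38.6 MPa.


f(21) = 21 / (4 + 0.85 * 21) * 38.6
= 21 / 21.85 * 38.6
= 37.1 MPa

37.1


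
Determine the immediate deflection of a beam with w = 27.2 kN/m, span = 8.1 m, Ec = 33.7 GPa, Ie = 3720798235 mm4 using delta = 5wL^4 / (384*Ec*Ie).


Convert: L = 8.1 m = 8100 mm, Ec = 33.7 GPa = 33700 MPa
delta = 5 * 27.2 * 8100^4 / (384 * 33700 * 3720798235)
= 12.16 mm

12.16


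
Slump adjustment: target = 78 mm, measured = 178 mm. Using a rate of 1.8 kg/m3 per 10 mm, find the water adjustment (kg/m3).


Difference = 78 - 178 = -100 mm
Water adjustment = -100 * 1.8 / 10 = -18.0 kg/m3

-18.0


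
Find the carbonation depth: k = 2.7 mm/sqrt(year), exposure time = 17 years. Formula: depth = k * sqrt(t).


depth = k * sqrt(t)
= 2.7 * sqrt(17)
= 11.13 mm

11.13


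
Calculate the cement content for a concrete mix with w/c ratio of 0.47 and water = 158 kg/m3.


Cement = water / (w/c)
= 158 / 0.47
= 336.2 kg/m3

336.2


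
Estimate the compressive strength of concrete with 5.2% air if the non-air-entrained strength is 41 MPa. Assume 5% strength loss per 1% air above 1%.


Strength loss = (5.2 - 1) * 5 = 21.0%
f'c = 41 * (1 - 21.0/100)
= 32.39 MPa

32.39


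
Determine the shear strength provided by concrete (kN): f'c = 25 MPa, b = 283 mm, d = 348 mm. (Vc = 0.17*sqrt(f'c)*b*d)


Vc = 0.17 * sqrt(25) * 283 * 348 / 1000
= 83.71 kN

83.71


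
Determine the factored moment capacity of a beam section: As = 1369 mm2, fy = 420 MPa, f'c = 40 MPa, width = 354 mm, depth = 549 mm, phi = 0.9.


a = As * fy / (0.85 * f'c * b)
= 1369 * 420 / (0.85 * 40 * 354)
= 47.7717 mm
Mn = As * fy * (d - a/2) / 10^6
= 301.9301 kN-m
phi*Mn = 0.9 * 301.9301 = 271.74 kN-m

271.74


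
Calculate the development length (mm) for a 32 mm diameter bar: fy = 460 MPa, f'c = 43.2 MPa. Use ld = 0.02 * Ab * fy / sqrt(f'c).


Ab = pi * 32^2 / 4 = 804.248 mm2
ld = 0.02 * 804.248 * 460 / sqrt(43.2)
= 1125.7 mm

1125.7


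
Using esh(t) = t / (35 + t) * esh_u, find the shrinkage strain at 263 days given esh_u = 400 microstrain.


esh(263) = 263 / (35 + 263) * 400
= 263 / 298 * 400
= 353.0 microstrain

353.0


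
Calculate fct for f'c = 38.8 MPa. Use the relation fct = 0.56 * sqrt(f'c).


fct = 0.56 * sqrt(38.8)
= 0.56 * 6.229
= 3.488 MPa

3.488


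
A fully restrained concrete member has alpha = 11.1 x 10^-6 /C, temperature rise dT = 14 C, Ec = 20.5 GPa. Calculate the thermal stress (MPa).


sigma = alpha * dT * Ec
= 11.1e-6 * 14 * 20.5 * 1000
= 3.186 MPa

3.186


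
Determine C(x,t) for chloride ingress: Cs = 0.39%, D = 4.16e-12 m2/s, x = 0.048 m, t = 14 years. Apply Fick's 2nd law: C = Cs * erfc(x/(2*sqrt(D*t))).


t_seconds = 14 * 365.25 * 24 * 3600 = 441806400.0 s
arg = 0.048 / (2 * sqrt(4.16e-12 * 441806400.0))
= 0.5598
erfc(0.5598) = 0.4285
C = 0.39 * 0.4285 = 0.1671%

0.1671


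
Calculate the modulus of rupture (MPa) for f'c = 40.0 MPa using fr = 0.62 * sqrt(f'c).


fr = 0.62 * sqrt(40.0)
= 3.921 MPa

3.921


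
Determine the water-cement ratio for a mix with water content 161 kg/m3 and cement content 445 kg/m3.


w/c = water / cement
w/c = 161 / 445 = 0.362

0.362


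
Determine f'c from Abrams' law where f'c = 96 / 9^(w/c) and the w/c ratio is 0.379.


f'c = 96 / 9^0.379
= 96 / 2.3
= 41.75 MPa

41.75


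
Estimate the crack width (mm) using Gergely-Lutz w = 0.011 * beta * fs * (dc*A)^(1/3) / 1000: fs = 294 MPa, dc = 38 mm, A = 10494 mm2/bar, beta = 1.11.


w = 0.011 * beta * fs * (dc * A)^(1/3) / 1000
= 0.011 * 1.11 * 294 * (38 * 10494)^(1/3) / 1000
= 0.264 mm

0.264


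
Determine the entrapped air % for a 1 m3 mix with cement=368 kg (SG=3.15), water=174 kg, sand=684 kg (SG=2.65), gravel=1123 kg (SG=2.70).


Vol cement = 368 / (3.15 * 1000) = 0.116825 m3
Vol water = 174 / 1000 = 0.174 m3
Vol sand = 684 / (2.65 * 1000) = 0.258113 m3
Vol gravel = 1123 / (2.70 * 1000) = 0.415926 m3
Total solid + water volume = 0.964865 m3
Air = (1 - 0.964865) * 100 = 3.51%

3.51


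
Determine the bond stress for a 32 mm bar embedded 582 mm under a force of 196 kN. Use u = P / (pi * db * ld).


u = P / (pi * db * ld)
= 196 * 1000 / (pi * 32 * 582)
= 3.35 MPa

3.35


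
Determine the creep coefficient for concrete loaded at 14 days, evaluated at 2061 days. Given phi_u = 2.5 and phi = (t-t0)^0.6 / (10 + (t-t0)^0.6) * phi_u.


dt = 2061 - 14 = 2047
phi = 2047^0.6 / (10 + 2047^0.6) * 2.5
= 2.266

2.266


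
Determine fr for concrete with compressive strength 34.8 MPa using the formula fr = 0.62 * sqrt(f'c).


fr = 0.62 * sqrt(34.8)
= 3.657 MPa

3.657


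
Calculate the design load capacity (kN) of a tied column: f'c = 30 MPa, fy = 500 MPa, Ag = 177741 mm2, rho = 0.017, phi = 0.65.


Ast = rho * Ag = 0.017 * 177741 = 3021.597 mm2
phi*Pn = 0.65 * 0.80 * (0.85 * 30 * (177741 - 3021.597) + 500 * 3021.597) / 1000
= 3102.39 kN

3102.39


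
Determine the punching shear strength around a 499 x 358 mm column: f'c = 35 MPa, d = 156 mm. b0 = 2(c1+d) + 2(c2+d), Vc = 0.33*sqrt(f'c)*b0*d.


b0 = 2*(499 + 156) + 2*(358 + 156) = 2338 mm
Vc = 0.33 * sqrt(35) * 2338 * 156 / 1000
= 712.06 kN

712.06


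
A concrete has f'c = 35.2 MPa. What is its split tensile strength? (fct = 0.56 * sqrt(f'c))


fct = 0.56 * sqrt(35.2)
= 0.56 * 5.933
= 3.322 MPa

3.322


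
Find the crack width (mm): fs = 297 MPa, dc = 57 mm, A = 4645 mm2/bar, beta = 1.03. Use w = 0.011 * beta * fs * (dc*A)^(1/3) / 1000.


w = 0.011 * beta * fs * (dc * A)^(1/3) / 1000
= 0.011 * 1.03 * 297 * (57 * 4645)^(1/3) / 1000
= 0.216 mm

0.216


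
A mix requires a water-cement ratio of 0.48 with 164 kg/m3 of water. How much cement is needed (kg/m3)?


Cement = water / (w/c)
= 164 / 0.48
= 341.7 kg/m3

341.7


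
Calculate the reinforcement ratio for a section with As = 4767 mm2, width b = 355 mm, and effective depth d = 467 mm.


rho = As / (b * d)
= 4767 / (355 * 467)
= 0.0288

0.0288


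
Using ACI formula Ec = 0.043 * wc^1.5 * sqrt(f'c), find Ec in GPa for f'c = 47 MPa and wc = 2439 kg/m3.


Ec = 0.043 * 2439^1.5 * sqrt(47) / 1000
= 35.51 GPa

35.51


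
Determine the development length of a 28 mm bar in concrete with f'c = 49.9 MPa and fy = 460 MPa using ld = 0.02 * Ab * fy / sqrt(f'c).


Ab = pi * 28^2 / 4 = 615.752 mm2
ld = 0.02 * 615.752 * 460 / sqrt(49.9)
= 801.9 mm

801.9


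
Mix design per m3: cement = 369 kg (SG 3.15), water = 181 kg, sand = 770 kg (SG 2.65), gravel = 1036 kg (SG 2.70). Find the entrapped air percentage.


Vol cement = 369 / (3.15 * 1000) = 0.117143 m3
Vol water = 181 / 1000 = 0.181 m3
Vol sand = 770 / (2.65 * 1000) = 0.290566 m3
Vol gravel = 1036 / (2.70 * 1000) = 0.383704 m3
Total solid + water volume = 0.972413 m3
Air = (1 - 0.972413) * 100 = 2.76%

2.76


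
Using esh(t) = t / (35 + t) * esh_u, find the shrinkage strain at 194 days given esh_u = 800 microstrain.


esh(194) = 194 / (35 + 194) * 800
= 194 / 229 * 800
= 677.7 microstrain

677.7


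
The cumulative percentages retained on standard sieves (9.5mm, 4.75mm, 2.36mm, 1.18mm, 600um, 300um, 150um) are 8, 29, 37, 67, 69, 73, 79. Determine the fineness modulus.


FM = sum(cumulative % retained) / 100
= 362 / 100
= 3.62

3.62


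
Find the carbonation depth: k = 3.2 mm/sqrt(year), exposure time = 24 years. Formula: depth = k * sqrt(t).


depth = k * sqrt(t)
= 3.2 * sqrt(24)
= 15.68 mm

15.68


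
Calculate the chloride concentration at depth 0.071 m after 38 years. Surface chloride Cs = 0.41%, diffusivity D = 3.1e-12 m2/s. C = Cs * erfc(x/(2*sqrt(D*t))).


t_seconds = 38 * 365.25 * 24 * 3600 = 1199188800.0 s
arg = 0.071 / (2 * sqrt(3.1e-12 * 1199188800.0))
= 0.5822
erfc(0.5822) = 0.4103
C = 0.41 * 0.4103 = 0.1682%

0.1682


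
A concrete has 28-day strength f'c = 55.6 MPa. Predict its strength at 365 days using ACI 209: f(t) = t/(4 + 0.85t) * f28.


f(365) = 365 / (4 + 0.85 * 365) * 55.6
= 365 / 314.25 * 55.6
= 64.58 MPa

64.58


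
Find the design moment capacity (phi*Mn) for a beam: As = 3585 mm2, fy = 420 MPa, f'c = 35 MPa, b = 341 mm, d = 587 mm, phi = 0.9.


a = As * fy / (0.85 * f'c * b)
= 3585 * 420 / (0.85 * 35 * 341)
= 148.4216 mm
Mn = As * fy * (d - a/2) / 10^6
= 772.1067 kN-m
phi*Mn = 0.9 * 772.1067 = 694.9 kN-m

694.9


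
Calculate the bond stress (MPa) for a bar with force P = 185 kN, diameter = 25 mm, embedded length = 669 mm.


u = P / (pi * db * ld)
= 185 * 1000 / (pi * 25 * 669)
= 3.521 MPa

3.521


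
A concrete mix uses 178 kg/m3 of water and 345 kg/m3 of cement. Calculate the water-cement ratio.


w/c = water / cement
w/c = 178 / 345 = 0.516

0.516


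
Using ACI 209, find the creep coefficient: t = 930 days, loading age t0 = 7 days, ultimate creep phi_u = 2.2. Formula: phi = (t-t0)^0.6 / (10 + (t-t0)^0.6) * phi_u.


dt = 930 - 7 = 923
phi = 923^0.6 / (10 + 923^0.6) * 2.2
= 1.886

1.886


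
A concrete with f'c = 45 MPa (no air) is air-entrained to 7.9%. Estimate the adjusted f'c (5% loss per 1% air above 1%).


Strength loss = (7.9 - 1) * 5 = 34.5%
f'c = 45 * (1 - 34.5/100)
= 29.48 MPa

29.48


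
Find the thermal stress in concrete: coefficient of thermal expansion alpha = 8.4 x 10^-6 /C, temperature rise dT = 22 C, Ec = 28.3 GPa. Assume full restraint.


sigma = alpha * dT * Ec
= 8.4e-6 * 22 * 28.3 * 1000
= 5.23 MPa

5.23


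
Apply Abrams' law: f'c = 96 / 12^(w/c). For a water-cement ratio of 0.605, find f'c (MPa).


f'c = 96 / 12^0.605
= 96 / 4.497
= 21.35 MPa

21.35


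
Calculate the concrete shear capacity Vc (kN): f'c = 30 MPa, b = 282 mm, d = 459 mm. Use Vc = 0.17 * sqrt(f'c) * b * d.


Vc = 0.17 * sqrt(30) * 282 * 459 / 1000
= 120.52 kN

120.52


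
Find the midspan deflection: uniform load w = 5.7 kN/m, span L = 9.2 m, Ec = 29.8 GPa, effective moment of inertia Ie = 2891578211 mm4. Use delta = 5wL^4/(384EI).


Convert: L = 9.2 m = 9200 mm, Ec = 29.8 GPa = 29800 MPa
delta = 5 * 5.7 * 9200^4 / (384 * 29800 * 2891578211)
= 6.17 mm

6.17


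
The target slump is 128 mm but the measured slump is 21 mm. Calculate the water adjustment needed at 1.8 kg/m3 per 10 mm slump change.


Difference = 128 - 21 = 107 mm
Water adjustment = 107 * 1.8 / 10 = 19.3 kg/m3

19.3


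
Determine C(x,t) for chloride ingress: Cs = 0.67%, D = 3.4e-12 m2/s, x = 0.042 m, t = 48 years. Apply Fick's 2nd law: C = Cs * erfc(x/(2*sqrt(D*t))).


t_seconds = 48 * 365.25 * 24 * 3600 = 1514764800.0 s
arg = 0.042 / (2 * sqrt(3.4e-12 * 1514764800.0))
= 0.2926
erfc(0.2926) = 0.679
C = 0.67 * 0.679 = 0.4549%

0.4549


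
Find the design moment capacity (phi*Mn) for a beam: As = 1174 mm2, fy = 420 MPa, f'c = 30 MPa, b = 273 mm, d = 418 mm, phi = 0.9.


a = As * fy / (0.85 * f'c * b)
= 1174 * 420 / (0.85 * 30 * 273)
= 70.8296 mm
Mn = As * fy * (d - a/2) / 10^6
= 188.6451 kN-m
phi*Mn = 0.9 * 188.6451 = 169.78 kN-m

169.78


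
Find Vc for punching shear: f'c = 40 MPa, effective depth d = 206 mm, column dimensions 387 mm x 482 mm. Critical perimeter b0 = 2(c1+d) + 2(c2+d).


b0 = 2*(387 + 206) + 2*(482 + 206) = 2562 mm
Vc = 0.33 * sqrt(40) * 2562 * 206 / 1000
= 1101.51 kN

1101.51


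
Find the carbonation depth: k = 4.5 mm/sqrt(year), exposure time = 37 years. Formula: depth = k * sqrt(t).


depth = k * sqrt(t)
= 4.5 * sqrt(37)
= 27.37 mm

27.37


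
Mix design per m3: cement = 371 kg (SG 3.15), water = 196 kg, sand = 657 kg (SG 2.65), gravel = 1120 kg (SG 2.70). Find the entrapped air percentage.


Vol cement = 371 / (3.15 * 1000) = 0.117778 m3
Vol water = 196 / 1000 = 0.196 m3
Vol sand = 657 / (2.65 * 1000) = 0.247925 m3
Vol gravel = 1120 / (2.70 * 1000) = 0.414815 m3
Total solid + water volume = 0.976517 m3
Air = (1 - 0.976517) * 100 = 2.35%

2.35


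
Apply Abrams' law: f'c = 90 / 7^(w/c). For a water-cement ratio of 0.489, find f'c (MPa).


f'c = 90 / 7^0.489
= 90 / 2.59
= 34.75 MPa

34.75


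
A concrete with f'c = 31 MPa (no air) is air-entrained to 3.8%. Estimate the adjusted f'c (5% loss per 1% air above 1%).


Strength loss = (3.8 - 1) * 5 = 14.0%
f'c = 31 * (1 - 14.0/100)
= 26.66 MPa

26.66


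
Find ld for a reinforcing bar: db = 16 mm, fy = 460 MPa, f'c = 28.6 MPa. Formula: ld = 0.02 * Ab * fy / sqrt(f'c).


Ab = pi * 16^2 / 4 = 201.062 mm2
ld = 0.02 * 201.062 * 460 / sqrt(28.6)
= 345.9 mm

345.9


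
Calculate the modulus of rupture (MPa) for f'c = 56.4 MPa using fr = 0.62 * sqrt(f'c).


fr = 0.62 * sqrt(56.4)
= 4.656 MPa

4.656


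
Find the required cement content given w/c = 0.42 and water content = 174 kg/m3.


Cement = water / (w/c)
= 174 / 0.42
= 414.3 kg/m3

414.3


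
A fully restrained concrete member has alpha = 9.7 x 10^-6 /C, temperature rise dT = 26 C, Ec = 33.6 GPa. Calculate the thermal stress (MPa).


sigma = alpha * dT * Ec
= 9.7e-6 * 26 * 33.6 * 1000
= 8.474 MPa

8.474


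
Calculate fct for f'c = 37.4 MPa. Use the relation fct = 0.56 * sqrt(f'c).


fct = 0.56 * sqrt(37.4)
= 0.56 * 6.116
= 3.425 MPa

3.425


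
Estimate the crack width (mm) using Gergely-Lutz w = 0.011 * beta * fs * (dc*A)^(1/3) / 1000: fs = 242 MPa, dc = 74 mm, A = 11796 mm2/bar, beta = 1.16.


w = 0.011 * beta * fs * (dc * A)^(1/3) / 1000
= 0.011 * 1.16 * 242 * (74 * 11796)^(1/3) / 1000
= 0.295 mm

0.295


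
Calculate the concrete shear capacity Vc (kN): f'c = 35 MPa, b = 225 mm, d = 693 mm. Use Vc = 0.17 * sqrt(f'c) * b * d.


Vc = 0.17 * sqrt(35) * 225 * 693 / 1000
= 156.82 kN

156.82


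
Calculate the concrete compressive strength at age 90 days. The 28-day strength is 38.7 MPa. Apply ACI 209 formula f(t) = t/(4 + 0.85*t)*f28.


f(90) = 90 / (4 + 0.85 * 90) * 38.7
= 90 / 80.5 * 38.7
= 43.27 MPa

43.27


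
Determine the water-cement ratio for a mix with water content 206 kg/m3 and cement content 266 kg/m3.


w/c = water / cement
w/c = 206 / 266 = 0.774

0.774


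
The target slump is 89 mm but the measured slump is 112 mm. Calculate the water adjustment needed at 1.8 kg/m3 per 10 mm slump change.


Difference = 89 - 112 = -23 mm
Water adjustment = -23 * 1.8 / 10 = -4.1 kg/m3

-4.1


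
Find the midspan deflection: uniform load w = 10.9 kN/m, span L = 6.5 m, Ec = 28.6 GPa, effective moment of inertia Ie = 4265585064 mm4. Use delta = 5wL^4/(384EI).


Convert: L = 6.5 m = 6500 mm, Ec = 28.6 GPa = 28600 MPa
delta = 5 * 10.9 * 6500^4 / (384 * 28600 * 4265585064)
= 2.08 mm

2.08


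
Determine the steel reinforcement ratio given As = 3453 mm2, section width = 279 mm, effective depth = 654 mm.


rho = As / (b * d)
= 3453 / (279 * 654)
= 0.0189

0.0189


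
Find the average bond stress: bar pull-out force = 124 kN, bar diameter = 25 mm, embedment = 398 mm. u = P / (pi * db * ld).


u = P / (pi * db * ld)
= 124 * 1000 / (pi * 25 * 398)
= 3.967 MPa

3.967


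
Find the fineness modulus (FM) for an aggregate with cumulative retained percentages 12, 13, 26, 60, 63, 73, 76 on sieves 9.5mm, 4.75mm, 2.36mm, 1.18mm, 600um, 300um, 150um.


FM = sum(cumulative % retained) / 100
= 323 / 100
= 3.23

3.23
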